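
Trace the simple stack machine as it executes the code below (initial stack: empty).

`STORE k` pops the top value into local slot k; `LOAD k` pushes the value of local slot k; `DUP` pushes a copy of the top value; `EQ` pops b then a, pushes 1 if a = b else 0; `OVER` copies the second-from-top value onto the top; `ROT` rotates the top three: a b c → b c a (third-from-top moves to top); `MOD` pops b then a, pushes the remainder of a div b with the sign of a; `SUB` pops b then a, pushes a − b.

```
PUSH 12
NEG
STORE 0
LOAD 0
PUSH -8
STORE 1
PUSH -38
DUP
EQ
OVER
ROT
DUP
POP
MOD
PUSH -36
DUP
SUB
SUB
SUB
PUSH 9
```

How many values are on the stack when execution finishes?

PUSH 12   [12]
NEG       [-12]
STORE 0   []
LOAD 0    [-12]
PUSH -8   [-12, -8]
STORE 1   [-12]
PUSH -38  [-12, -38]
DUP       [-12, -38, -38]
EQ        [-12, 1]
OVER      [-12, 1, -12]
ROT       [1, -12, -12]
DUP       [1, -12, -12, -12]
POP       [1, -12, -12]
MOD       [1, 0]
PUSH -36  [1, 0, -36]
DUP       [1, 0, -36, -36]
SUB       [1, 0, 0]
SUB       [1, 0]
SUB       [1]
PUSH 9    [1, 9]

2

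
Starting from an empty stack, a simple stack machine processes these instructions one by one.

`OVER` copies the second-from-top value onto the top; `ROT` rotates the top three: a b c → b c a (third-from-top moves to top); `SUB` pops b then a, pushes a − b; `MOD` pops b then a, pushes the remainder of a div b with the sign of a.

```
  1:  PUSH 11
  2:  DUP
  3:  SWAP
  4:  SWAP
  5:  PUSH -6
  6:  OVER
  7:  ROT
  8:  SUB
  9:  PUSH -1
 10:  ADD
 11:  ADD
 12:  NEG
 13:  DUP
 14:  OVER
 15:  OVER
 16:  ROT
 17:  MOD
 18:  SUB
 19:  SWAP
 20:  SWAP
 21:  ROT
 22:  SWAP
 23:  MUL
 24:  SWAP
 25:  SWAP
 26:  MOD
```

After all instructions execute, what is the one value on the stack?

7

PUSH 11 -> [11]
DUP     -> [11, 11]
SWAP    -> [11, 11]
SWAP    -> [11, 11]
PUSH -6 -> [11, 11, -6]
OVER    -> [11, 11, -6, 11]
ROT     -> [11, -6, 11, 11]
SUB     -> [11, -6, 0]
PUSH -1 -> [11, -6, 0, -1]
ADD     -> [11, -6, -1]
ADD     -> [11, -7]
NEG     -> [11, 7]
DUP     -> [11, 7, 7]
OVER    -> [11, 7, 7, 7]
OVER    -> [11, 7, 7, 7, 7]
ROT     -> [11, 7, 7, 7, 7]
MOD     -> [11, 7, 7, 0]
SUB     -> [11, 7, 7]
SWAP    -> [11, 7, 7]
SWAP    -> [11, 7, 7]
ROT     -> [7, 7, 11]
SWAP    -> [7, 11, 7]
MUL     -> [7, 77]
SWAP    -> [77, 7]
SWAP    -> [7, 77]
MOD     -> [7]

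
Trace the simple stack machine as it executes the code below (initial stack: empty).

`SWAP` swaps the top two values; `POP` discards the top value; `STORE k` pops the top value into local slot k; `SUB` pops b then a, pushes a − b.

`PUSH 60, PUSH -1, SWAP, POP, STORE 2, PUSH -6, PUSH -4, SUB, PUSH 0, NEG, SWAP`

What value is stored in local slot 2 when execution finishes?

-1

PUSH 60 → [60]
PUSH -1 → [60, -1]
SWAP    → [-1, 60]
POP     → [-1]
STORE 2 → []
PUSH -6 → [-6]
PUSH -4 → [-6, -4]
SUB     → [-2]
PUSH 0  → [-2, 0]
NEG     → [-2, 0]
SWAP    → [0, -2]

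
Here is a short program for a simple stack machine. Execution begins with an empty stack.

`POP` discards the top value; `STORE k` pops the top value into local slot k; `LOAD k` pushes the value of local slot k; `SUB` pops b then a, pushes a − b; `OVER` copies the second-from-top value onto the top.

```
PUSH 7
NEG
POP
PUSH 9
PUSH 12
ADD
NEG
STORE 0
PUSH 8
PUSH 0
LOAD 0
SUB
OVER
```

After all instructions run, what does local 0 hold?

PUSH 7  → 7
NEG     → -7
POP     → (empty)
PUSH 9  → 9
PUSH 12 → 9 12
ADD     → 21
NEG     → -21
STORE 0 → (empty)
PUSH 8  → 8
PUSH 0  → 8 0
LOAD 0  → 8 0 -21
SUB     → 8 21
OVER    → 8 21 8

-21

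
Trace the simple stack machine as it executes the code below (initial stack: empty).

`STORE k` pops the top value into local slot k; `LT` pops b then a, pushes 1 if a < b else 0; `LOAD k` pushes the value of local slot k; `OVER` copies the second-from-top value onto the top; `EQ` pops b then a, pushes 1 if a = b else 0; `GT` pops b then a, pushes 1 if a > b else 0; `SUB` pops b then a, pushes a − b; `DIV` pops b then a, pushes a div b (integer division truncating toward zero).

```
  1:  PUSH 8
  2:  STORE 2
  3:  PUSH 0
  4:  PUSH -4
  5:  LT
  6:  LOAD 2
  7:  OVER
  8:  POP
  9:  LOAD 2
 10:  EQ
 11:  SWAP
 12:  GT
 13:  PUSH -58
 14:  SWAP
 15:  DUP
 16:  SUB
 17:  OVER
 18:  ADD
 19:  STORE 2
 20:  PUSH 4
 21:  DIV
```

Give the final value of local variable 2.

PUSH 8   : 8
STORE 2  : (empty)
PUSH 0   : 0
PUSH -4  : 0 -4
LT       : 0
LOAD 2   : 0 8
OVER     : 0 8 0
POP      : 0 8
LOAD 2   : 0 8 8
EQ       : 0 1
SWAP     : 1 0
GT       : 1
PUSH -58 : 1 -58
SWAP     : -58 1
DUP      : -58 1 1
SUB      : -58 0
OVER     : -58 0 -58
ADD      : -58 -58
STORE 2  : -58
PUSH 4   : -58 4
DIV      : -14

-58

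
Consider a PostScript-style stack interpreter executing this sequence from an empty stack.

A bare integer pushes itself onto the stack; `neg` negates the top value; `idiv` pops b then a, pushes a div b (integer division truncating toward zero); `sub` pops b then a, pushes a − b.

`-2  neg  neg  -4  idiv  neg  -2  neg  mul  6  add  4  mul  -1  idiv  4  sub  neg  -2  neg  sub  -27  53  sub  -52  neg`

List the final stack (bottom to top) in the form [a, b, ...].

-2    -2
neg   2
neg   -2
-4    -2 -4
idiv  0
neg   0
-2    0 -2
neg   0 2
mul   0
6     0 6
add   6
4     6 4
mul   24
-1    24 -1
idiv  -24
4     -24 4
sub   -28
neg   28
-2    28 -2
neg   28 2
sub   26
-27   26 -27
53    26 -27 53
sub   26 -80
-52   26 -80 -52
neg   26 -80 52

[26, -80, 52]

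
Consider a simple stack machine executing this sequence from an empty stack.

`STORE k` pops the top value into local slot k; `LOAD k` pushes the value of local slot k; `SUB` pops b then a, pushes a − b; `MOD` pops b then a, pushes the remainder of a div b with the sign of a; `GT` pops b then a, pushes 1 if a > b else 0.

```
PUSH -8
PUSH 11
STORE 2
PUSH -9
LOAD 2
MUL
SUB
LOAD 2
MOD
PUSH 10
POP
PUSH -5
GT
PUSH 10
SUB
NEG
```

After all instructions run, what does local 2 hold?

11

PUSH -8 : [-8]
PUSH 11 : [-8, 11]
STORE 2 : [-8]
PUSH -9 : [-8, -9]
LOAD 2  : [-8, -9, 11]
MUL     : [-8, -99]
SUB     : [91]
LOAD 2  : [91, 11]
MOD     : [3]
PUSH 10 : [3, 10]
POP     : [3]
PUSH -5 : [3, -5]
GT      : [1]
PUSH 10 : [1, 10]
SUB     : [-9]
NEG     : [9]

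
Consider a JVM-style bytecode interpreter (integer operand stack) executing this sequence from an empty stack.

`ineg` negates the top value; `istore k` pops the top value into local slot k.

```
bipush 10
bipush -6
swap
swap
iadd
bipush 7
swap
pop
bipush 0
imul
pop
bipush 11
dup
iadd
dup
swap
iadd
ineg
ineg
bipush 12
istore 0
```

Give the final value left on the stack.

bipush 10 → [10]
bipush -6 → [10, -6]
swap      → [-6, 10]
swap      → [10, -6]
iadd      → [4]
bipush 7  → [4, 7]
swap      → [7, 4]
pop       → [7]
bipush 0  → [7, 0]
imul      → [0]
pop       → []
bipush 11 → [11]
dup       → [11, 11]
iadd      → [22]
dup       → [22, 22]
swap      → [22, 22]
iadd      → [44]
ineg      → [-44]
ineg      → [44]
bipush 12 → [44, 12]
istore 0  → [44]

44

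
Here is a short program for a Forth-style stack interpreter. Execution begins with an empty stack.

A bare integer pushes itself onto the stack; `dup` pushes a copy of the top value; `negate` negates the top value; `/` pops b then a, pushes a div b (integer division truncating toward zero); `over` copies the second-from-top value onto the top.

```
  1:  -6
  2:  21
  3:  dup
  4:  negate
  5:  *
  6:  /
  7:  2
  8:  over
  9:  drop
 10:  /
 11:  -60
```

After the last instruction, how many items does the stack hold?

-6     : [-6]
21     : [-6, 21]
dup    : [-6, 21, 21]
negate : [-6, 21, -21]
*      : [-6, -441]
/      : [0]
2      : [0, 2]
over   : [0, 2, 0]
drop   : [0, 2]
/      : [0]
-60    : [0, -60]

2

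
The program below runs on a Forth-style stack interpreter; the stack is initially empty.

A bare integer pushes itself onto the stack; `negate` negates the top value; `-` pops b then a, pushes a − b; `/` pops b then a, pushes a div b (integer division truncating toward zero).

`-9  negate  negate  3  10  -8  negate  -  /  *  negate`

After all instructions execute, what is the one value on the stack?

9

-9     -> [-9]
negate -> [9]
negate -> [-9]
3      -> [-9, 3]
10     -> [-9, 3, 10]
-8     -> [-9, 3, 10, -8]
negate -> [-9, 3, 10, 8]
-      -> [-9, 3, 2]
/      -> [-9, 1]
*      -> [-9]
negate -> [9]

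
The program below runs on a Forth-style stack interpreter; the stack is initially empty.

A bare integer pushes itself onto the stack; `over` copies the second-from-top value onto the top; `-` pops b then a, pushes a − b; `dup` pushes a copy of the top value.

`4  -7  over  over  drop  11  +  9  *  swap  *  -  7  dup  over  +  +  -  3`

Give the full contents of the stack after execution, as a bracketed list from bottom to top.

[928, 3]

4    : [4]
-7   : [4, -7]
over : [4, -7, 4]
over : [4, -7, 4, -7]
drop : [4, -7, 4]
11   : [4, -7, 4, 11]
+    : [4, -7, 15]
9    : [4, -7, 15, 9]
*    : [4, -7, 135]
swap : [4, 135, -7]
*    : [4, -945]
-    : [949]
7    : [949, 7]
dup  : [949, 7, 7]
over : [949, 7, 7, 7]
+    : [949, 7, 14]
+    : [949, 21]
-    : [928]
3    : [928, 3]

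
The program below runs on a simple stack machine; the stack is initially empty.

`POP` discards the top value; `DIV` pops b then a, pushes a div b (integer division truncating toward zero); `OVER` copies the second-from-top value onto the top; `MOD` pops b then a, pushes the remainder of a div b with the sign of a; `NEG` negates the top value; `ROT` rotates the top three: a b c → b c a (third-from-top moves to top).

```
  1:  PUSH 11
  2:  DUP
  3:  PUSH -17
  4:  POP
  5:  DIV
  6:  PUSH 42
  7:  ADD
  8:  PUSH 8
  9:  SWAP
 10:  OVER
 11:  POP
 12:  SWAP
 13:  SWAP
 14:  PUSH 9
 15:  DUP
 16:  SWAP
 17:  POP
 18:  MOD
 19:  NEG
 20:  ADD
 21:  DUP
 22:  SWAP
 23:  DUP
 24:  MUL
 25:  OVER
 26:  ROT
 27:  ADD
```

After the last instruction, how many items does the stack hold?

PUSH 11   [11]
DUP       [11, 11]
PUSH -17  [11, 11, -17]
POP       [11, 11]
DIV       [1]
PUSH 42   [1, 42]
ADD       [43]
PUSH 8    [43, 8]
SWAP      [8, 43]
OVER      [8, 43, 8]
POP       [8, 43]
SWAP      [43, 8]
SWAP      [8, 43]
PUSH 9    [8, 43, 9]
DUP       [8, 43, 9, 9]
SWAP      [8, 43, 9, 9]
POP       [8, 43, 9]
MOD       [8, 7]
NEG       [8, -7]
ADD       [1]
DUP       [1, 1]
SWAP      [1, 1]
DUP       [1, 1, 1]
MUL       [1, 1]
OVER      [1, 1, 1]
ROT       [1, 1, 1]
ADD       [1, 2]

2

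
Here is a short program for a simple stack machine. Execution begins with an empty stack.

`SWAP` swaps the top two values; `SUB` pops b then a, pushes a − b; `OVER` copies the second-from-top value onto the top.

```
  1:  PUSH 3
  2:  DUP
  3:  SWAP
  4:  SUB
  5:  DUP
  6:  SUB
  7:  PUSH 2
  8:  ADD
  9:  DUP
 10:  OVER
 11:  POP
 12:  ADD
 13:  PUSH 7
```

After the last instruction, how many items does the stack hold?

PUSH 3 : 3
DUP    : 3 3
SWAP   : 3 3
SUB    : 0
DUP    : 0 0
SUB    : 0
PUSH 2 : 0 2
ADD    : 2
DUP    : 2 2
OVER   : 2 2 2
POP    : 2 2
ADD    : 4
PUSH 7 : 4 7

2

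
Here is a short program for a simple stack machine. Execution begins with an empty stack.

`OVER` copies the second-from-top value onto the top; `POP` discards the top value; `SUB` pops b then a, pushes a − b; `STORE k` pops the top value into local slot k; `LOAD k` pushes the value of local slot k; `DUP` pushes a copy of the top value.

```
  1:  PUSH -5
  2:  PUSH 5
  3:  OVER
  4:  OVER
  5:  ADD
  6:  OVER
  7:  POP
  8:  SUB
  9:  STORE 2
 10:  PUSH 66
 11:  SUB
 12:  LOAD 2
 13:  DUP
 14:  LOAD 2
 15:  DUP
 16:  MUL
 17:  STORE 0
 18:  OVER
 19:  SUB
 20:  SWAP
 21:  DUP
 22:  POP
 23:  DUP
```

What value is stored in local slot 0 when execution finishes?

25

PUSH -5 → -5
PUSH 5  → -5 5
OVER    → -5 5 -5
OVER    → -5 5 -5 5
ADD     → -5 5 0
OVER    → -5 5 0 5
POP     → -5 5 0
SUB     → -5 5
STORE 2 → -5
PUSH 66 → -5 66
SUB     → -71
LOAD 2  → -71 5
DUP     → -71 5 5
LOAD 2  → -71 5 5 5
DUP     → -71 5 5 5 5
MUL     → -71 5 5 25
STORE 0 → -71 5 5
OVER    → -71 5 5 5
SUB     → -71 5 0
SWAP    → -71 0 5
DUP     → -71 0 5 5
POP     → -71 0 5
DUP     → -71 0 5 5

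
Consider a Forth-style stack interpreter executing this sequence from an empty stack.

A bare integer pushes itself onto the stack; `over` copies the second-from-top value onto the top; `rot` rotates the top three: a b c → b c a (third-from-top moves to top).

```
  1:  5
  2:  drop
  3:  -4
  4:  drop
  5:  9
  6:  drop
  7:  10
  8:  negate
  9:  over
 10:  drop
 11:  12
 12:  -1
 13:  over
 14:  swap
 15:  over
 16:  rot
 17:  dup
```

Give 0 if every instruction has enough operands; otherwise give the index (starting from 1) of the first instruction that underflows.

5       [5]
drop    []
-4      [-4]
drop    []
9       [9]
drop    []
10      [10]
negate  [-10]
over  — needs 2 operands, stack has 1 → underflow

9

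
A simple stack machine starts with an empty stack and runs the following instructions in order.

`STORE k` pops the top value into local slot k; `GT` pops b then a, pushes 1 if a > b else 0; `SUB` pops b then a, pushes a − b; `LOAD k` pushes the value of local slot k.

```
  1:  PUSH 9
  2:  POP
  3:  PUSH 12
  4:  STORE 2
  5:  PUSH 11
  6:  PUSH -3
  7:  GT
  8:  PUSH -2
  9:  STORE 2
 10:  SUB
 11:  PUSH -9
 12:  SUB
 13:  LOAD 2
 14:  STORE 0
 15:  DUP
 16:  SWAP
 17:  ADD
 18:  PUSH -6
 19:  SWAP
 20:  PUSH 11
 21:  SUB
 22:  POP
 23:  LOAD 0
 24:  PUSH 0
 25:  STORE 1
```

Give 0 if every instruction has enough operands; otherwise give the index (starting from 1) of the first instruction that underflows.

10

PUSH 9   [9]
POP      []
PUSH 12  [12]
STORE 2  []
PUSH 11  [11]
PUSH -3  [11, -3]
GT       [1]
PUSH -2  [1, -2]
STORE 2  [1]
SUB  — needs 2 operands, stack has 1 → underflow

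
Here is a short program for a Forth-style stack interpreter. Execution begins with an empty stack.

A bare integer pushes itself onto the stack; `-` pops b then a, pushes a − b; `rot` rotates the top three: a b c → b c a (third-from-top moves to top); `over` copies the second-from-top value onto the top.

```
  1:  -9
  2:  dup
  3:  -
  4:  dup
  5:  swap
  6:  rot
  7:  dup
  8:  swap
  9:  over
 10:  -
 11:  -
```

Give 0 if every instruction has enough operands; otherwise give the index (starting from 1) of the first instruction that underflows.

-9   → [-9]
dup  → [-9, -9]
-    → [0]
dup  → [0, 0]
swap → [0, 0]
rot  — needs 3 operands, stack has 2 → underflow

6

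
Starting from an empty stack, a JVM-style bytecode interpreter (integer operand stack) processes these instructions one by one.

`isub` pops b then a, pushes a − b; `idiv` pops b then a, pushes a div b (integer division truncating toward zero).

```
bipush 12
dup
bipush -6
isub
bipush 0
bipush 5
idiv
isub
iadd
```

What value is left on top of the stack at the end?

30

bipush 12 -> [12]
dup       -> [12, 12]
bipush -6 -> [12, 12, -6]
isub      -> [12, 18]
bipush 0  -> [12, 18, 0]
bipush 5  -> [12, 18, 0, 5]
idiv      -> [12, 18, 0]
isub      -> [12, 18]
iadd      -> [30]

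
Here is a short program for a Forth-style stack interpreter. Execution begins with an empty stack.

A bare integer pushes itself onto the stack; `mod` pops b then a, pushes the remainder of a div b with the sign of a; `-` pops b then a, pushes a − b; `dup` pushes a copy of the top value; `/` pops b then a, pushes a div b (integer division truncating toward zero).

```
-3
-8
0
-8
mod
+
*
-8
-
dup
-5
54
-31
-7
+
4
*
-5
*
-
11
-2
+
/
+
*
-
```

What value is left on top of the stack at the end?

2688

-3  : -3
-8  : -3 -8
0   : -3 -8 0
-8  : -3 -8 0 -8
mod : -3 -8 0
+   : -3 -8
*   : 24
-8  : 24 -8
-   : 32
dup : 32 32
-5  : 32 32 -5
54  : 32 32 -5 54
-31 : 32 32 -5 54 -31
-7  : 32 32 -5 54 -31 -7
+   : 32 32 -5 54 -38
4   : 32 32 -5 54 -38 4
*   : 32 32 -5 54 -152
-5  : 32 32 -5 54 -152 -5
*   : 32 32 -5 54 760
-   : 32 32 -5 -706
11  : 32 32 -5 -706 11
-2  : 32 32 -5 -706 11 -2
+   : 32 32 -5 -706 9
/   : 32 32 -5 -78
+   : 32 32 -83
*   : 32 -2656
-   : 2688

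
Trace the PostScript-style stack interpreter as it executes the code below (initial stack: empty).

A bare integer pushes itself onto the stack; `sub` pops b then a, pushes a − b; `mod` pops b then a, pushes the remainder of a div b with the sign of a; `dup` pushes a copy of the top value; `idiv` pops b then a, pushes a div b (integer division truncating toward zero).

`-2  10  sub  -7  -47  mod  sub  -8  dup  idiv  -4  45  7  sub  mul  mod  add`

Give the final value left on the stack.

-4

-2   : -2
10   : -2 10
sub  : -12
-7   : -12 -7
-47  : -12 -7 -47
mod  : -12 -7
sub  : -5
-8   : -5 -8
dup  : -5 -8 -8
idiv : -5 1
-4   : -5 1 -4
45   : -5 1 -4 45
7    : -5 1 -4 45 7
sub  : -5 1 -4 38
mul  : -5 1 -152
mod  : -5 1
add  : -4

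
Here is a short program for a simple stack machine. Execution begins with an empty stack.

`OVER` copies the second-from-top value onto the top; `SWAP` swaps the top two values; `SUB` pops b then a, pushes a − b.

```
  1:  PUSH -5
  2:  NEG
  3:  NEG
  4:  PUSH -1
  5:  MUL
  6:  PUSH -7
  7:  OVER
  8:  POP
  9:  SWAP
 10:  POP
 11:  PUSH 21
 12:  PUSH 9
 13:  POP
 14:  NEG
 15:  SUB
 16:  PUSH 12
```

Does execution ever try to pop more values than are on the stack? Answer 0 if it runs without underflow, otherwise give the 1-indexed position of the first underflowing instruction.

PUSH -5  [-5]
NEG      [5]
NEG      [-5]
PUSH -1  [-5, -1]
MUL      [5]
PUSH -7  [5, -7]
OVER     [5, -7, 5]
POP      [5, -7]
SWAP     [-7, 5]
POP      [-7]
PUSH 21  [-7, 21]
PUSH 9   [-7, 21, 9]
POP      [-7, 21]
NEG      [-7, -21]
SUB      [14]
PUSH 12  [14, 12]

0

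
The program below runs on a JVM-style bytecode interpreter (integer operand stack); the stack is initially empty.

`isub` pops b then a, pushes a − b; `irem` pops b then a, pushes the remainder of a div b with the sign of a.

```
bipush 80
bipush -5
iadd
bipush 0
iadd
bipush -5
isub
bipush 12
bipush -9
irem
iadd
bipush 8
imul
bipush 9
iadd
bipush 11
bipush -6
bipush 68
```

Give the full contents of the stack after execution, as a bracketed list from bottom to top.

bipush 80 : 80
bipush -5 : 80 -5
iadd      : 75
bipush 0  : 75 0
iadd      : 75
bipush -5 : 75 -5
isub      : 80
bipush 12 : 80 12
bipush -9 : 80 12 -9
irem      : 80 3
iadd      : 83
bipush 8  : 83 8
imul      : 664
bipush 9  : 664 9
iadd      : 673
bipush 11 : 673 11
bipush -6 : 673 11 -6
bipush 68 : 673 11 -6 68

[673, 11, -6, 68]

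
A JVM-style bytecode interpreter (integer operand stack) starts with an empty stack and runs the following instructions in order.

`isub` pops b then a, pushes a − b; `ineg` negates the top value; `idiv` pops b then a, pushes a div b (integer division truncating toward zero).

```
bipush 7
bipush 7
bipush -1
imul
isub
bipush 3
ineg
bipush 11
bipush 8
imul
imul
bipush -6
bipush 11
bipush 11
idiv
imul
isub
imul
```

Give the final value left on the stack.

-3612

bipush 7   7
bipush 7   7 7
bipush -1  7 7 -1
imul       7 -7
isub       14
bipush 3   14 3
ineg       14 -3
bipush 11  14 -3 11
bipush 8   14 -3 11 8
imul       14 -3 88
imul       14 -264
bipush -6  14 -264 -6
bipush 11  14 -264 -6 11
bipush 11  14 -264 -6 11 11
idiv       14 -264 -6 1
imul       14 -264 -6
isub       14 -258
imul       -3612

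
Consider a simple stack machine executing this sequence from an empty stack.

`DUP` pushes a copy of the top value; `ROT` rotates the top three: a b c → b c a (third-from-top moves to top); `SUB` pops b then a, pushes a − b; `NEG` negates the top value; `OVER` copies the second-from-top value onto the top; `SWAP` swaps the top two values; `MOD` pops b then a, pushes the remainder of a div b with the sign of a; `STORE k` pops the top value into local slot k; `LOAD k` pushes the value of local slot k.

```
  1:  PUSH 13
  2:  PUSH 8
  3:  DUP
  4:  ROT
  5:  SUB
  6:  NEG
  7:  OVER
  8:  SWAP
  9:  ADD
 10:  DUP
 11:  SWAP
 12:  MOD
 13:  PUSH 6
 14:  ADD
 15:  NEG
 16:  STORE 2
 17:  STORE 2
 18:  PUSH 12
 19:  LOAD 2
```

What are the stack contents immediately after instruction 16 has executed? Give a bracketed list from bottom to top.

PUSH 13 : 13
PUSH 8  : 13 8
DUP     : 13 8 8
ROT     : 8 8 13
SUB     : 8 -5
NEG     : 8 5
OVER    : 8 5 8
SWAP    : 8 8 5
ADD     : 8 13
DUP     : 8 13 13
SWAP    : 8 13 13
MOD     : 8 0
PUSH 6  : 8 0 6
ADD     : 8 6
NEG     : 8 -6
STORE 2 : 8

[8]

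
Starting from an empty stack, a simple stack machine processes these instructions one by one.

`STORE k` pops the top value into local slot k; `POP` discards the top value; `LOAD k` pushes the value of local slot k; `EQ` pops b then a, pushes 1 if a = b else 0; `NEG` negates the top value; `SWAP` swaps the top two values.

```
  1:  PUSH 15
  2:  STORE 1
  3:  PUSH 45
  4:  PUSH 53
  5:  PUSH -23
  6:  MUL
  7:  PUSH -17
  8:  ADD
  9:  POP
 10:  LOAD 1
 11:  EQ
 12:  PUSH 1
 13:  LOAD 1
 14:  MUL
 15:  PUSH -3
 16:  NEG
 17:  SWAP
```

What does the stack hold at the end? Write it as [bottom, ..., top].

PUSH 15  → 15
STORE 1  → (empty)
PUSH 45  → 45
PUSH 53  → 45 53
PUSH -23 → 45 53 -23
MUL      → 45 -1219
PUSH -17 → 45 -1219 -17
ADD      → 45 -1236
POP      → 45
LOAD 1   → 45 15
EQ       → 0
PUSH 1   → 0 1
LOAD 1   → 0 1 15
MUL      → 0 15
PUSH -3  → 0 15 -3
NEG      → 0 15 3
SWAP     → 0 3 15

[0, 3, 15]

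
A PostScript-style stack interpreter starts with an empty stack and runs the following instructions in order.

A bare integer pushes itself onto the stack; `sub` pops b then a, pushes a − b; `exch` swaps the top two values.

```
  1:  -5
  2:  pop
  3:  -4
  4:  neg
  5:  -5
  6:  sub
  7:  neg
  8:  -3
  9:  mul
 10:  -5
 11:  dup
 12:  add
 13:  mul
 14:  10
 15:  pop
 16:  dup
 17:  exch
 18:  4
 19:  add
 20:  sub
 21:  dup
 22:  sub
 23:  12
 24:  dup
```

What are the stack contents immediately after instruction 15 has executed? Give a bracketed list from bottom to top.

-5   -5
pop  (empty)
-4   -4
neg  4
-5   4 -5
sub  9
neg  -9
-3   -9 -3
mul  27
-5   27 -5
dup  27 -5 -5
add  27 -10
mul  -270
10   -270 10
pop  -270

[-270]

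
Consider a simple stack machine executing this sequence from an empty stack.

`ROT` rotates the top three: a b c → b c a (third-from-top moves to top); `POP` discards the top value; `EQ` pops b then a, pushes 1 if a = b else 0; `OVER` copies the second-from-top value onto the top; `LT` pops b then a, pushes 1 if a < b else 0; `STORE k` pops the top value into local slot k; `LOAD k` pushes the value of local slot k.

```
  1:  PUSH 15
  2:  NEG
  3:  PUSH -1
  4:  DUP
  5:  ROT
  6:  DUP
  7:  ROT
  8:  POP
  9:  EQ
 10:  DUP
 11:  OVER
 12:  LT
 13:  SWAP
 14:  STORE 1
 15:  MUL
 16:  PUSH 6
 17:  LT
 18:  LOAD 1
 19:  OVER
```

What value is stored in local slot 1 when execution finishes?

PUSH 15 : [15]
NEG     : [-15]
PUSH -1 : [-15, -1]
DUP     : [-15, -1, -1]
ROT     : [-1, -1, -15]
DUP     : [-1, -1, -15, -15]
ROT     : [-1, -15, -15, -1]
POP     : [-1, -15, -15]
EQ      : [-1, 1]
DUP     : [-1, 1, 1]
OVER    : [-1, 1, 1, 1]
LT      : [-1, 1, 0]
SWAP    : [-1, 0, 1]
STORE 1 : [-1, 0]
MUL     : [0]
PUSH 6  : [0, 6]
LT      : [1]
LOAD 1  : [1, 1]
OVER    : [1, 1, 1]

1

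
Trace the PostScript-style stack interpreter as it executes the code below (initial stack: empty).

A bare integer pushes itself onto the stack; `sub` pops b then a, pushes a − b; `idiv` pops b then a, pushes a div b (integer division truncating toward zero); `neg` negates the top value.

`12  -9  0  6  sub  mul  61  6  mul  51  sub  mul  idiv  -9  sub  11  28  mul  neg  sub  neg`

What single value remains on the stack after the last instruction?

-317

12   : 12
-9   : 12 -9
0    : 12 -9 0
6    : 12 -9 0 6
sub  : 12 -9 -6
mul  : 12 54
61   : 12 54 61
6    : 12 54 61 6
mul  : 12 54 366
51   : 12 54 366 51
sub  : 12 54 315
mul  : 12 17010
idiv : 0
-9   : 0 -9
sub  : 9
11   : 9 11
28   : 9 11 28
mul  : 9 308
neg  : 9 -308
sub  : 317
neg  : -317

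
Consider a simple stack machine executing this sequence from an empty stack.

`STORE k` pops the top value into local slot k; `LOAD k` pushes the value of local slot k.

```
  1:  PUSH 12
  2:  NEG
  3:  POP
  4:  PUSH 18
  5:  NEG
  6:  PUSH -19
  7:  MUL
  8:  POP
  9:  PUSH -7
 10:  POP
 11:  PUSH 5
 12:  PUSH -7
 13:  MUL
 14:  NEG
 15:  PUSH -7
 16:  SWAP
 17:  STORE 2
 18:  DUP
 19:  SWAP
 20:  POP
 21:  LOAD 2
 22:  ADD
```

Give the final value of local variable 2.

35

PUSH 12  -> [12]
NEG      -> [-12]
POP      -> []
PUSH 18  -> [18]
NEG      -> [-18]
PUSH -19 -> [-18, -19]
MUL      -> [342]
POP      -> []
PUSH -7  -> [-7]
POP      -> []
PUSH 5   -> [5]
PUSH -7  -> [5, -7]
MUL      -> [-35]
NEG      -> [35]
PUSH -7  -> [35, -7]
SWAP     -> [-7, 35]
STORE 2  -> [-7]
DUP      -> [-7, -7]
SWAP     -> [-7, -7]
POP      -> [-7]
LOAD 2   -> [-7, 35]
ADD      -> [28]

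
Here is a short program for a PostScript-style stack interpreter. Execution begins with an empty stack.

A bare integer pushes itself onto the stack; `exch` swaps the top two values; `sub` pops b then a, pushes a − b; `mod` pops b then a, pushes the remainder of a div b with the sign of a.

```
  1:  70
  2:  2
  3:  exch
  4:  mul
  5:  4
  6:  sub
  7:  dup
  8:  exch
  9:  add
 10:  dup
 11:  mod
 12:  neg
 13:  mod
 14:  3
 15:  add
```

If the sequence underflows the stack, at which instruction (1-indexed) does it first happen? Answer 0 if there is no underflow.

13

70   → 70
2    → 70 2
exch → 2 70
mul  → 140
4    → 140 4
sub  → 136
dup  → 136 136
exch → 136 136
add  → 272
dup  → 272 272
mod  → 0
neg  → 0
mod  — needs 2 operands, stack has 1 → underflow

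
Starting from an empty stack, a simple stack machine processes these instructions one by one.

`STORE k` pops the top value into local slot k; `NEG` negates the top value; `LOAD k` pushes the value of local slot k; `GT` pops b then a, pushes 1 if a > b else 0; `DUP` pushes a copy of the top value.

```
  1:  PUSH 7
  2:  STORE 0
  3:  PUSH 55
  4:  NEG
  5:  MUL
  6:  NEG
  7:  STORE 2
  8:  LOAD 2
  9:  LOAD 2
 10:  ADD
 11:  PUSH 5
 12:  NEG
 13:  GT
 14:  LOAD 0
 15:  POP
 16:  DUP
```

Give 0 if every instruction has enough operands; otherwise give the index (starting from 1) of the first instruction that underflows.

5

PUSH 7  -> 7
STORE 0 -> (empty)
PUSH 55 -> 55
NEG     -> -55
MUL  — needs 2 operands, stack has 1 → underflow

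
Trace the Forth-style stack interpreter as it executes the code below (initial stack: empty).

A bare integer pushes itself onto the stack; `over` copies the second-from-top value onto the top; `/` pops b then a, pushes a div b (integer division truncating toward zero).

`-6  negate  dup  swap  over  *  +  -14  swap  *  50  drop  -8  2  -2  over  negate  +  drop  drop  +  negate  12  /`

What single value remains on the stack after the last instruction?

49

-6      [-6]
negate  [6]
dup     [6, 6]
swap    [6, 6]
over    [6, 6, 6]
*       [6, 36]
+       [42]
-14     [42, -14]
swap    [-14, 42]
*       [-588]
50      [-588, 50]
drop    [-588]
-8      [-588, -8]
2       [-588, -8, 2]
-2      [-588, -8, 2, -2]
over    [-588, -8, 2, -2, 2]
negate  [-588, -8, 2, -2, -2]
+       [-588, -8, 2, -4]
drop    [-588, -8, 2]
drop    [-588, -8]
+       [-596]
negate  [596]
12      [596, 12]
/       [49]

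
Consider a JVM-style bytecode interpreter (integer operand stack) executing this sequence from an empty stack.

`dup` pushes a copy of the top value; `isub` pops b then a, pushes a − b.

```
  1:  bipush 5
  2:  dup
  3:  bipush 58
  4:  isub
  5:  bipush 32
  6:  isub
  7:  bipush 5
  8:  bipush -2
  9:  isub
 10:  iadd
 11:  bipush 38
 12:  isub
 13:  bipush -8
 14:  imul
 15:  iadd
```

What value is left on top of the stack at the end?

bipush 5   [5]
dup        [5, 5]
bipush 58  [5, 5, 58]
isub       [5, -53]
bipush 32  [5, -53, 32]
isub       [5, -85]
bipush 5   [5, -85, 5]
bipush -2  [5, -85, 5, -2]
isub       [5, -85, 7]
iadd       [5, -78]
bipush 38  [5, -78, 38]
isub       [5, -116]
bipush -8  [5, -116, -8]
imul       [5, 928]
iadd       [933]

933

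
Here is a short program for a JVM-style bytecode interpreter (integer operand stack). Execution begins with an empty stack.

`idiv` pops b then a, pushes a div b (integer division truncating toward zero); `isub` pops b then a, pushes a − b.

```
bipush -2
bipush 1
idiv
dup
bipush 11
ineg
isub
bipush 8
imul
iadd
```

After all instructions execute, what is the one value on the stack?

bipush -2 → [-2]
bipush 1  → [-2, 1]
idiv      → [-2]
dup       → [-2, -2]
bipush 11 → [-2, -2, 11]
ineg      → [-2, -2, -11]
isub      → [-2, 9]
bipush 8  → [-2, 9, 8]
imul      → [-2, 72]
iadd      → [70]

70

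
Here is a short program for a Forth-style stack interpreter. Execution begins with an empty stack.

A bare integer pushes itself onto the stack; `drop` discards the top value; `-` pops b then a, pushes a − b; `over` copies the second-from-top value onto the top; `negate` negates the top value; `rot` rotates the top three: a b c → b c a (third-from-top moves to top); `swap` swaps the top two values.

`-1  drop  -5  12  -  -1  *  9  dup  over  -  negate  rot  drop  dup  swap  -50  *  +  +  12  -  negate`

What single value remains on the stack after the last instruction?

-1     → [-1]
drop   → []
-5     → [-5]
12     → [-5, 12]
-      → [-17]
-1     → [-17, -1]
*      → [17]
9      → [17, 9]
dup    → [17, 9, 9]
over   → [17, 9, 9, 9]
-      → [17, 9, 0]
negate → [17, 9, 0]
rot    → [9, 0, 17]
drop   → [9, 0]
dup    → [9, 0, 0]
swap   → [9, 0, 0]
-50    → [9, 0, 0, -50]
*      → [9, 0, 0]
+      → [9, 0]
+      → [9]
12     → [9, 12]
-      → [-3]
negate → [3]

3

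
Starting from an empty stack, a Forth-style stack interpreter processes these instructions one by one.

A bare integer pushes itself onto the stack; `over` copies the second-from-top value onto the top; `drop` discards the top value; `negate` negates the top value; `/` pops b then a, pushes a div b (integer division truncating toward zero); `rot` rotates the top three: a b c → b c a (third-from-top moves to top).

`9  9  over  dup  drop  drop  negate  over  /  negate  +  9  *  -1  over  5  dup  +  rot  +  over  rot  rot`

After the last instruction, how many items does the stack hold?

9      : [9]
9      : [9, 9]
over   : [9, 9, 9]
dup    : [9, 9, 9, 9]
drop   : [9, 9, 9]
drop   : [9, 9]
negate : [9, -9]
over   : [9, -9, 9]
/      : [9, -1]
negate : [9, 1]
+      : [10]
9      : [10, 9]
*      : [90]
-1     : [90, -1]
over   : [90, -1, 90]
5      : [90, -1, 90, 5]
dup    : [90, -1, 90, 5, 5]
+      : [90, -1, 90, 10]
rot    : [90, 90, 10, -1]
+      : [90, 90, 9]
over   : [90, 90, 9, 90]
rot    : [90, 9, 90, 90]
rot    : [90, 90, 90, 9]

4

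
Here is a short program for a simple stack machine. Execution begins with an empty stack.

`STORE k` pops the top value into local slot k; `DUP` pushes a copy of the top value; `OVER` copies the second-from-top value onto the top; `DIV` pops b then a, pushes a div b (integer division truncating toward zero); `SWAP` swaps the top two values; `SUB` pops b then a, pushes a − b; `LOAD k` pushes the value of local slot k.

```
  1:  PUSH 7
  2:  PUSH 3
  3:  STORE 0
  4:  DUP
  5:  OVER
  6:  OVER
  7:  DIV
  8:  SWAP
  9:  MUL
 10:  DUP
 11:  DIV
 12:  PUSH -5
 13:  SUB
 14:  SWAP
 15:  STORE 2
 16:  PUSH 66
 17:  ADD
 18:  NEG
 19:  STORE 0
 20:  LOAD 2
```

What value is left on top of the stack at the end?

PUSH 7  : [7]
PUSH 3  : [7, 3]
STORE 0 : [7]
DUP     : [7, 7]
OVER    : [7, 7, 7]
OVER    : [7, 7, 7, 7]
DIV     : [7, 7, 1]
SWAP    : [7, 1, 7]
MUL     : [7, 7]
DUP     : [7, 7, 7]
DIV     : [7, 1]
PUSH -5 : [7, 1, -5]
SUB     : [7, 6]
SWAP    : [6, 7]
STORE 2 : [6]
PUSH 66 : [6, 66]
ADD     : [72]
NEG     : [-72]
STORE 0 : []
LOAD 2  : [7]

7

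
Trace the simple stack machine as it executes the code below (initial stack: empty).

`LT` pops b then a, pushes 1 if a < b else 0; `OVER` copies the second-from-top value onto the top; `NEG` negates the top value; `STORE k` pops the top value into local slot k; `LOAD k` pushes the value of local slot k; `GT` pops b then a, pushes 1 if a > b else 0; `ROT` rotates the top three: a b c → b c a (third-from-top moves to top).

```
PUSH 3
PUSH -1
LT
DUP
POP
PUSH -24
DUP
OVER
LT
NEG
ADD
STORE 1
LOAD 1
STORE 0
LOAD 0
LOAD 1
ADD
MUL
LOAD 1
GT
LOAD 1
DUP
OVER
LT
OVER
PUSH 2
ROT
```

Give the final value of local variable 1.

PUSH 3   → [3]
PUSH -1  → [3, -1]
LT       → [0]
DUP      → [0, 0]
POP      → [0]
PUSH -24 → [0, -24]
DUP      → [0, -24, -24]
OVER     → [0, -24, -24, -24]
LT       → [0, -24, 0]
NEG      → [0, -24, 0]
ADD      → [0, -24]
STORE 1  → [0]
LOAD 1   → [0, -24]
STORE 0  → [0]
LOAD 0   → [0, -24]
LOAD 1   → [0, -24, -24]
ADD      → [0, -48]
MUL      → [0]
LOAD 1   → [0, -24]
GT       → [1]
LOAD 1   → [1, -24]
DUP      → [1, -24, -24]
OVER     → [1, -24, -24, -24]
LT       → [1, -24, 0]
OVER     → [1, -24, 0, -24]
PUSH 2   → [1, -24, 0, -24, 2]
ROT      → [1, -24, -24, 2, 0]

-24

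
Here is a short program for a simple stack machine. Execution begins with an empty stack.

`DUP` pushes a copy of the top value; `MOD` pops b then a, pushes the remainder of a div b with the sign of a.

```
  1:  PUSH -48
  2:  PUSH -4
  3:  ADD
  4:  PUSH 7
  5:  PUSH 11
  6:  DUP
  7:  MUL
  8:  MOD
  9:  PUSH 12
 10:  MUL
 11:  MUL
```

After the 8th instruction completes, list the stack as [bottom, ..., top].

[-52, 7]

PUSH -48 -> -48
PUSH -4  -> -48 -4
ADD      -> -52
PUSH 7   -> -52 7
PUSH 11  -> -52 7 11
DUP      -> -52 7 11 11
MUL      -> -52 7 121
MOD      -> -52 7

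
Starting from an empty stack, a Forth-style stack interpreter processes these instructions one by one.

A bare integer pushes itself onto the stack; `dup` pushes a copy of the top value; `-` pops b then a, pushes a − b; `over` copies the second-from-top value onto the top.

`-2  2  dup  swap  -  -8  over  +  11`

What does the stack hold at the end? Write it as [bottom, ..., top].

[-2, 0, -8, 11]

-2   : -2
2    : -2 2
dup  : -2 2 2
swap : -2 2 2
-    : -2 0
-8   : -2 0 -8
over : -2 0 -8 0
+    : -2 0 -8
11   : -2 0 -8 11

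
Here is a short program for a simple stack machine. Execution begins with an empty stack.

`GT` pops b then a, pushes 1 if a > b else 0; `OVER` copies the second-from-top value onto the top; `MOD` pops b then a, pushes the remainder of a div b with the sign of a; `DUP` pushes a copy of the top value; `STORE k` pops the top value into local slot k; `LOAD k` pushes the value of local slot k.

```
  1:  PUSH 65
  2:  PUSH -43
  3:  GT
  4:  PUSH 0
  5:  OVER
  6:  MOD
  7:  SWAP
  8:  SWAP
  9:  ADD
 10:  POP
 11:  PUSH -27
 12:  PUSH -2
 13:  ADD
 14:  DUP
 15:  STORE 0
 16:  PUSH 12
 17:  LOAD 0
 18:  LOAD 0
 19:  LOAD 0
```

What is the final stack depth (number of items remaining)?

PUSH 65  → [65]
PUSH -43 → [65, -43]
GT       → [1]
PUSH 0   → [1, 0]
OVER     → [1, 0, 1]
MOD      → [1, 0]
SWAP     → [0, 1]
SWAP     → [1, 0]
ADD      → [1]
POP      → []
PUSH -27 → [-27]
PUSH -2  → [-27, -2]
ADD      → [-29]
DUP      → [-29, -29]
STORE 0  → [-29]
PUSH 12  → [-29, 12]
LOAD 0   → [-29, 12, -29]
LOAD 0   → [-29, 12, -29, -29]
LOAD 0   → [-29, 12, -29, -29, -29]

5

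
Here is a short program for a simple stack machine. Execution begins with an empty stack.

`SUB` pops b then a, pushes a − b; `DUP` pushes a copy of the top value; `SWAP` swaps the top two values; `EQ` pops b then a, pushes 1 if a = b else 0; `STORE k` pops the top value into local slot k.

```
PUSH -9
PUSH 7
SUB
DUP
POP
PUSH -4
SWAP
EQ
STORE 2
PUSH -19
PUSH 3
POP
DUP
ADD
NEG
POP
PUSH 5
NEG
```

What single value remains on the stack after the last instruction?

-5

PUSH -9  : -9
PUSH 7   : -9 7
SUB      : -16
DUP      : -16 -16
POP      : -16
PUSH -4  : -16 -4
SWAP     : -4 -16
EQ       : 0
STORE 2  : (empty)
PUSH -19 : -19
PUSH 3   : -19 3
POP      : -19
DUP      : -19 -19
ADD      : -38
NEG      : 38
POP      : (empty)
PUSH 5   : 5
NEG      : -5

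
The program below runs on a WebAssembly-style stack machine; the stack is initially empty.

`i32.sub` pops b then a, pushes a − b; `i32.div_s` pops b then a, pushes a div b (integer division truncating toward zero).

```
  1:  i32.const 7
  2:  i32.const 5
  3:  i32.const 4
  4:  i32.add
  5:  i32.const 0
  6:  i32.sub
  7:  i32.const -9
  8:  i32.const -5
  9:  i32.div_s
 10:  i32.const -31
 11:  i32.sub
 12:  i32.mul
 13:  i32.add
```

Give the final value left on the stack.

i32.const 7   → 7
i32.const 5   → 7 5
i32.const 4   → 7 5 4
i32.add       → 7 9
i32.const 0   → 7 9 0
i32.sub       → 7 9
i32.const -9  → 7 9 -9
i32.const -5  → 7 9 -9 -5
i32.div_s     → 7 9 1
i32.const -31 → 7 9 1 -31
i32.sub       → 7 9 32
i32.mul       → 7 288
i32.add       → 295

295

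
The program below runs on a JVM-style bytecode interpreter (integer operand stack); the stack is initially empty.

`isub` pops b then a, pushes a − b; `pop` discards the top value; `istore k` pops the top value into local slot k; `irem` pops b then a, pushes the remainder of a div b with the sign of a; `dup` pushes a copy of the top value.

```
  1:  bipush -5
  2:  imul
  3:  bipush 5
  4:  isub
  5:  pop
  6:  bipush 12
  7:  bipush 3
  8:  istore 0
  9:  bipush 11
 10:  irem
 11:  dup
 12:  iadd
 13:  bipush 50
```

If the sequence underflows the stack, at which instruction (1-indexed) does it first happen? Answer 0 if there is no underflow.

bipush -5 -> -5
imul  — needs 2 operands, stack has 1 → underflow

2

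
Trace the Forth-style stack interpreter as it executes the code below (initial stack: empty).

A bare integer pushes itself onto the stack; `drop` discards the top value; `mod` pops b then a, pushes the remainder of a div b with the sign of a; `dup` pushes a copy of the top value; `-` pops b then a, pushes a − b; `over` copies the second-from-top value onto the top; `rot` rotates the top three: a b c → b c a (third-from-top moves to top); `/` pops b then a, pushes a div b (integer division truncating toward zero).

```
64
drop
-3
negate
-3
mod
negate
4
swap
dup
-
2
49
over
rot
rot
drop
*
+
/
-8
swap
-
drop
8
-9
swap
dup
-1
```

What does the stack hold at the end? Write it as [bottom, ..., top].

[-9, 8, 8, -1]

64     → 64
drop   → (empty)
-3     → -3
negate → 3
-3     → 3 -3
mod    → 0
negate → 0
4      → 0 4
swap   → 4 0
dup    → 4 0 0
-      → 4 0
2      → 4 0 2
49     → 4 0 2 49
over   → 4 0 2 49 2
rot    → 4 0 49 2 2
rot    → 4 0 2 2 49
drop   → 4 0 2 2
*      → 4 0 4
+      → 4 4
/      → 1
-8     → 1 -8
swap   → -8 1
-      → -9
drop   → (empty)
8      → 8
-9     → 8 -9
swap   → -9 8
dup    → -9 8 8
-1     → -9 8 8 -1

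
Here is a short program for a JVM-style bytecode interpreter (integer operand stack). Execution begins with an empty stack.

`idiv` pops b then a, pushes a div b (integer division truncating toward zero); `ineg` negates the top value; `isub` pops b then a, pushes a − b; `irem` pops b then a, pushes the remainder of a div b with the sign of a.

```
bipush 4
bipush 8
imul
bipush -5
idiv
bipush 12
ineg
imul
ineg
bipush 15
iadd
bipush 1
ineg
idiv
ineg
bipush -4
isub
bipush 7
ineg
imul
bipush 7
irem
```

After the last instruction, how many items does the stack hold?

1

bipush 4  : [4]
bipush 8  : [4, 8]
imul      : [32]
bipush -5 : [32, -5]
idiv      : [-6]
bipush 12 : [-6, 12]
ineg      : [-6, -12]
imul      : [72]
ineg      : [-72]
bipush 15 : [-72, 15]
iadd      : [-57]
bipush 1  : [-57, 1]
ineg      : [-57, -1]
idiv      : [57]
ineg      : [-57]
bipush -4 : [-57, -4]
isub      : [-53]
bipush 7  : [-53, 7]
ineg      : [-53, -7]
imul      : [371]
bipush 7  : [371, 7]
irem      : [0]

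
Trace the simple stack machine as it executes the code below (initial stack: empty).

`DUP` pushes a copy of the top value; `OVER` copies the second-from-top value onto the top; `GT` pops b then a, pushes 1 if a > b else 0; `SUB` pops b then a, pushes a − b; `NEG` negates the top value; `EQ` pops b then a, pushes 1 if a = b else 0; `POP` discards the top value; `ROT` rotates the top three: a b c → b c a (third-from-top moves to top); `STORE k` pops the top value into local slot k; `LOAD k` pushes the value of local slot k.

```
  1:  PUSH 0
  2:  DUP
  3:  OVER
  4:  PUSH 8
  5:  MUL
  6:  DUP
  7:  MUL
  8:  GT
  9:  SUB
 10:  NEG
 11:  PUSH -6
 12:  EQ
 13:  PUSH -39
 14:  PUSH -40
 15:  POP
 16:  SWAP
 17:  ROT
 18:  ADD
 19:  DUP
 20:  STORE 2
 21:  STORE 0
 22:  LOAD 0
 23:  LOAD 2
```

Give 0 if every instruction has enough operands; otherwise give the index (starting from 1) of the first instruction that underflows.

PUSH 0   -> [0]
DUP      -> [0, 0]
OVER     -> [0, 0, 0]
PUSH 8   -> [0, 0, 0, 8]
MUL      -> [0, 0, 0]
DUP      -> [0, 0, 0, 0]
MUL      -> [0, 0, 0]
GT       -> [0, 0]
SUB      -> [0]
NEG      -> [0]
PUSH -6  -> [0, -6]
EQ       -> [0]
PUSH -39 -> [0, -39]
PUSH -40 -> [0, -39, -40]
POP      -> [0, -39]
SWAP     -> [-39, 0]
ROT  — needs 3 operands, stack has 2 → underflow

17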